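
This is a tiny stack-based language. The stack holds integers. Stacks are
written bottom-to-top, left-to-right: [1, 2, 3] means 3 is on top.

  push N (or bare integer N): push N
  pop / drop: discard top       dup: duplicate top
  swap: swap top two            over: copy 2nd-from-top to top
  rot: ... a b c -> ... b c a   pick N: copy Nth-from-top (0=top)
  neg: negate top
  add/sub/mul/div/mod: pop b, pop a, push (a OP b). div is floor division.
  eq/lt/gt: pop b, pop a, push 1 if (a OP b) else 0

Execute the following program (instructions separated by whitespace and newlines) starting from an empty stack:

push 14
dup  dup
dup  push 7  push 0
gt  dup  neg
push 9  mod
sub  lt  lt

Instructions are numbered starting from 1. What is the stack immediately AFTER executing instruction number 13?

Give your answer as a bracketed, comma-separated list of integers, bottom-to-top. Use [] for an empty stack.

Answer: [14, 14, 14, 0]

Derivation:
Step 1 ('push 14'): [14]
Step 2 ('dup'): [14, 14]
Step 3 ('dup'): [14, 14, 14]
Step 4 ('dup'): [14, 14, 14, 14]
Step 5 ('push 7'): [14, 14, 14, 14, 7]
Step 6 ('push 0'): [14, 14, 14, 14, 7, 0]
Step 7 ('gt'): [14, 14, 14, 14, 1]
Step 8 ('dup'): [14, 14, 14, 14, 1, 1]
Step 9 ('neg'): [14, 14, 14, 14, 1, -1]
Step 10 ('push 9'): [14, 14, 14, 14, 1, -1, 9]
Step 11 ('mod'): [14, 14, 14, 14, 1, 8]
Step 12 ('sub'): [14, 14, 14, 14, -7]
Step 13 ('lt'): [14, 14, 14, 0]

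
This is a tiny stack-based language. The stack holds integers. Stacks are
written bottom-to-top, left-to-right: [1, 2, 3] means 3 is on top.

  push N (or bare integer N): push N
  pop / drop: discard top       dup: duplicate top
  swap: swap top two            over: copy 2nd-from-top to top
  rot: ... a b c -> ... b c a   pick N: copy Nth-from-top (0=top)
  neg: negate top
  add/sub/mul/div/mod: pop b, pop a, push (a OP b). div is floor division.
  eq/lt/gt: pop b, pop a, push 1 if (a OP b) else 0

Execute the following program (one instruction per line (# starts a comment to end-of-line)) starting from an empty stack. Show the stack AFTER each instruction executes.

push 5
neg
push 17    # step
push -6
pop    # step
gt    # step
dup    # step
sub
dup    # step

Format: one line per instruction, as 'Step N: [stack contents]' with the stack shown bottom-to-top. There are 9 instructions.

Step 1: [5]
Step 2: [-5]
Step 3: [-5, 17]
Step 4: [-5, 17, -6]
Step 5: [-5, 17]
Step 6: [0]
Step 7: [0, 0]
Step 8: [0]
Step 9: [0, 0]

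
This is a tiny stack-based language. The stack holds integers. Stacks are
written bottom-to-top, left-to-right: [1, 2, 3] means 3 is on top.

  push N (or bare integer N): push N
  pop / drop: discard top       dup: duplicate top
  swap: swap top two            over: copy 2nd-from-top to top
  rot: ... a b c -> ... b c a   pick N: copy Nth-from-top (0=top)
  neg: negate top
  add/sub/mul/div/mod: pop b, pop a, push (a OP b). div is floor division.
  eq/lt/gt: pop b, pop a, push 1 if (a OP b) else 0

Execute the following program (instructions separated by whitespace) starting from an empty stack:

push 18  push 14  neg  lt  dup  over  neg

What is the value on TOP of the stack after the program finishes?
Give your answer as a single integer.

Answer: 0

Derivation:
After 'push 18': [18]
After 'push 14': [18, 14]
After 'neg': [18, -14]
After 'lt': [0]
After 'dup': [0, 0]
After 'over': [0, 0, 0]
After 'neg': [0, 0, 0]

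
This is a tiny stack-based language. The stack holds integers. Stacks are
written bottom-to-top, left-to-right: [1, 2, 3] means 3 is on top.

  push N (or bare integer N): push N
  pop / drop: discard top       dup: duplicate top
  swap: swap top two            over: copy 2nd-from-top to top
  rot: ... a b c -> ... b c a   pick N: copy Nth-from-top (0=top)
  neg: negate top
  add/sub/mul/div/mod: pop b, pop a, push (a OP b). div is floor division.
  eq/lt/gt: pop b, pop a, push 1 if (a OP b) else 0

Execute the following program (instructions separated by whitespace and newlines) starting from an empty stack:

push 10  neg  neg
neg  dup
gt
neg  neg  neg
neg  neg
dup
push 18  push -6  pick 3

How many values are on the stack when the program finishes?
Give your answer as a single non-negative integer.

Answer: 5

Derivation:
After 'push 10': stack = [10] (depth 1)
After 'neg': stack = [-10] (depth 1)
After 'neg': stack = [10] (depth 1)
After 'neg': stack = [-10] (depth 1)
After 'dup': stack = [-10, -10] (depth 2)
After 'gt': stack = [0] (depth 1)
After 'neg': stack = [0] (depth 1)
After 'neg': stack = [0] (depth 1)
After 'neg': stack = [0] (depth 1)
After 'neg': stack = [0] (depth 1)
After 'neg': stack = [0] (depth 1)
After 'dup': stack = [0, 0] (depth 2)
After 'push 18': stack = [0, 0, 18] (depth 3)
After 'push -6': stack = [0, 0, 18, -6] (depth 4)
After 'pick 3': stack = [0, 0, 18, -6, 0] (depth 5)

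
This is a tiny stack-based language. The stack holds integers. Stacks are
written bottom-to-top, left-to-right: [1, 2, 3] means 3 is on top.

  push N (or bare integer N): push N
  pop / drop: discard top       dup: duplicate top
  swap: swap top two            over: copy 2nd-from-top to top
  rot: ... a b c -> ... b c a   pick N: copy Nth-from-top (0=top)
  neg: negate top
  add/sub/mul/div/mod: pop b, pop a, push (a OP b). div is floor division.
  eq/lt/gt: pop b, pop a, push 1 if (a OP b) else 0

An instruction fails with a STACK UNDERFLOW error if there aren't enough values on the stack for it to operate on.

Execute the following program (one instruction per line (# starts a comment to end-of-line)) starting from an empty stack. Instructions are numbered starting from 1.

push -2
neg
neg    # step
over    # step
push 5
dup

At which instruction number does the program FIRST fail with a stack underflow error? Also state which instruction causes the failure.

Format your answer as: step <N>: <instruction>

Answer: step 4: over

Derivation:
Step 1 ('push -2'): stack = [-2], depth = 1
Step 2 ('neg'): stack = [2], depth = 1
Step 3 ('neg'): stack = [-2], depth = 1
Step 4 ('over'): needs 2 value(s) but depth is 1 — STACK UNDERFLOW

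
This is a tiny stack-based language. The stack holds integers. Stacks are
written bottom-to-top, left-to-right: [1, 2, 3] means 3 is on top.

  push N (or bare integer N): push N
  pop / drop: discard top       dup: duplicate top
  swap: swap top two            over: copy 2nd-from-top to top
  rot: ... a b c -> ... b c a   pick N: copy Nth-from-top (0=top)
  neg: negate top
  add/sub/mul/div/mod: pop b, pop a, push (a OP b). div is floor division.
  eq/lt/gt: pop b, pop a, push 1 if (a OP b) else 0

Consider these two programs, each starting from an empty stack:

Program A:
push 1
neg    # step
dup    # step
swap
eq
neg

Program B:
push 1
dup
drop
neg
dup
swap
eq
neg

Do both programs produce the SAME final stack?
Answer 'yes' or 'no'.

Program A trace:
  After 'push 1': [1]
  After 'neg': [-1]
  After 'dup': [-1, -1]
  After 'swap': [-1, -1]
  After 'eq': [1]
  After 'neg': [-1]
Program A final stack: [-1]

Program B trace:
  After 'push 1': [1]
  After 'dup': [1, 1]
  After 'drop': [1]
  After 'neg': [-1]
  After 'dup': [-1, -1]
  After 'swap': [-1, -1]
  After 'eq': [1]
  After 'neg': [-1]
Program B final stack: [-1]
Same: yes

Answer: yes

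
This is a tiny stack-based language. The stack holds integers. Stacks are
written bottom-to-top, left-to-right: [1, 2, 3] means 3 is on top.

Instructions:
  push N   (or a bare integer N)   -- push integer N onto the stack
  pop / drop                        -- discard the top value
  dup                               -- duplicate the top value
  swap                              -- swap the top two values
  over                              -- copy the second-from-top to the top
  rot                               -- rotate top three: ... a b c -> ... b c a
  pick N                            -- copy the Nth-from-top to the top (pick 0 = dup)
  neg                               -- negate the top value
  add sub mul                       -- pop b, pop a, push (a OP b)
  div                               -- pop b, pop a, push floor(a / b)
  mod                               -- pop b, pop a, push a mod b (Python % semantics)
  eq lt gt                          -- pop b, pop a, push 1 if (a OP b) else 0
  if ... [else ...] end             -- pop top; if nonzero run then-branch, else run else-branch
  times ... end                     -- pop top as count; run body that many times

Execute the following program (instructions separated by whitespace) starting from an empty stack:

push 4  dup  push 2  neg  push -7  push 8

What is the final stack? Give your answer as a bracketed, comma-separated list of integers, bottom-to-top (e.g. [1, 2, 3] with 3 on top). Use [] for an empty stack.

After 'push 4': [4]
After 'dup': [4, 4]
After 'push 2': [4, 4, 2]
After 'neg': [4, 4, -2]
After 'push -7': [4, 4, -2, -7]
After 'push 8': [4, 4, -2, -7, 8]

Answer: [4, 4, -2, -7, 8]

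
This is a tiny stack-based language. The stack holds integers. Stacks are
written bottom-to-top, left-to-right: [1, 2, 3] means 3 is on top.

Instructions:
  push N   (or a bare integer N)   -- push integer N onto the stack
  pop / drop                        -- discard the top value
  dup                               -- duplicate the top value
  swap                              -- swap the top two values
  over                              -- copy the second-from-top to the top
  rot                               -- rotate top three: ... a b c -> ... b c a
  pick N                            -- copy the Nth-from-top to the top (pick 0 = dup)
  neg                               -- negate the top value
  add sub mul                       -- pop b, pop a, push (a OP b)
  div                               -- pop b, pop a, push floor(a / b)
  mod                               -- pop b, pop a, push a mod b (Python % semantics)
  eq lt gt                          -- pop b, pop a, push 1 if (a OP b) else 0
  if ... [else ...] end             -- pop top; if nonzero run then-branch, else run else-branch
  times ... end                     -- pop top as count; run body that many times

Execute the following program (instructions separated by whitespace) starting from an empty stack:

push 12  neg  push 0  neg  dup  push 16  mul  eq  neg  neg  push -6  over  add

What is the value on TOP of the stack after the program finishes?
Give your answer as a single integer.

Answer: -5

Derivation:
After 'push 12': [12]
After 'neg': [-12]
After 'push 0': [-12, 0]
After 'neg': [-12, 0]
After 'dup': [-12, 0, 0]
After 'push 16': [-12, 0, 0, 16]
After 'mul': [-12, 0, 0]
After 'eq': [-12, 1]
After 'neg': [-12, -1]
After 'neg': [-12, 1]
After 'push -6': [-12, 1, -6]
After 'over': [-12, 1, -6, 1]
After 'add': [-12, 1, -5]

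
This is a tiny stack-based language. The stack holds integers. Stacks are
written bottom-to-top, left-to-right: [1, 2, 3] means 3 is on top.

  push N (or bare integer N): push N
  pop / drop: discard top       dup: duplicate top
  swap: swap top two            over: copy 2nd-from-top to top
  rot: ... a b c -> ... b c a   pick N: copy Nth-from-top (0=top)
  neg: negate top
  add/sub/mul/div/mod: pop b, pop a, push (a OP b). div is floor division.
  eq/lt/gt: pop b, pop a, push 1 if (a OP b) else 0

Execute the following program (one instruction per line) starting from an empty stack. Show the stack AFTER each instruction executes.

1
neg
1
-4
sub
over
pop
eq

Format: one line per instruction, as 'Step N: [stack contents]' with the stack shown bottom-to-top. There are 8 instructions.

Step 1: [1]
Step 2: [-1]
Step 3: [-1, 1]
Step 4: [-1, 1, -4]
Step 5: [-1, 5]
Step 6: [-1, 5, -1]
Step 7: [-1, 5]
Step 8: [0]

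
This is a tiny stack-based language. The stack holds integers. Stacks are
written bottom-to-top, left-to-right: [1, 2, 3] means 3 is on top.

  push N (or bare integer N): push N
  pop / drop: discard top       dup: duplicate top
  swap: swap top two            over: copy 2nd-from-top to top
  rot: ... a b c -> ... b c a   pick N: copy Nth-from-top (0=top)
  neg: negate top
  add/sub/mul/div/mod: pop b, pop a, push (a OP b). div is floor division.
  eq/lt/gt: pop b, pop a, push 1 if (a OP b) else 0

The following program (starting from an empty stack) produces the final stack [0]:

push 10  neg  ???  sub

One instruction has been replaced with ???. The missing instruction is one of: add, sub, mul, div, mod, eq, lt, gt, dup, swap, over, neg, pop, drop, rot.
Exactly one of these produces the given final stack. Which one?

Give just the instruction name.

Stack before ???: [-10]
Stack after ???:  [-10, -10]
The instruction that transforms [-10] -> [-10, -10] is: dup

Answer: dup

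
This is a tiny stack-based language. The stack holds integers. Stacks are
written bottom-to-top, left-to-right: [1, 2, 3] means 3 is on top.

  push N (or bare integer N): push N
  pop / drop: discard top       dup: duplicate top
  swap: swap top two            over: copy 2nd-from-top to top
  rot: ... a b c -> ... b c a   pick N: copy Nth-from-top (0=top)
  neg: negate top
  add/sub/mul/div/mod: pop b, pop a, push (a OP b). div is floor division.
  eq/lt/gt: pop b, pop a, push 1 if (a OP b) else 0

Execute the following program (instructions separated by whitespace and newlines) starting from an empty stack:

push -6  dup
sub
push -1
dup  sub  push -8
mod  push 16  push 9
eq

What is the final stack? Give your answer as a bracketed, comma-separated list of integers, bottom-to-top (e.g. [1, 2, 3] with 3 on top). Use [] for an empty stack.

After 'push -6': [-6]
After 'dup': [-6, -6]
After 'sub': [0]
After 'push -1': [0, -1]
After 'dup': [0, -1, -1]
After 'sub': [0, 0]
After 'push -8': [0, 0, -8]
After 'mod': [0, 0]
After 'push 16': [0, 0, 16]
After 'push 9': [0, 0, 16, 9]
After 'eq': [0, 0, 0]

Answer: [0, 0, 0]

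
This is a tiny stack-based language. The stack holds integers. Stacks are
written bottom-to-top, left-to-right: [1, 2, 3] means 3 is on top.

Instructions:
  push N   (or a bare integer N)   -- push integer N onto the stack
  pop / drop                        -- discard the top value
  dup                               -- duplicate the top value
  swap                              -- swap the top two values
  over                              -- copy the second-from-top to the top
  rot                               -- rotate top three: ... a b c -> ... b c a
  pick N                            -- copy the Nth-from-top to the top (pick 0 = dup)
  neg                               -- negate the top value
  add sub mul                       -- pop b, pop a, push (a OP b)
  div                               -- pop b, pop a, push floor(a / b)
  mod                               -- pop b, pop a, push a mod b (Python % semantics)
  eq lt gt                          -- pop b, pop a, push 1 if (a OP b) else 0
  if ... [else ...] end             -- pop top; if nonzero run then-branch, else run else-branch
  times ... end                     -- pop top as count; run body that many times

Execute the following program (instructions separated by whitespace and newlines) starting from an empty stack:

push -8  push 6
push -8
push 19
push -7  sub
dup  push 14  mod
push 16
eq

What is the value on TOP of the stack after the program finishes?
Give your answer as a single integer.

Answer: 0

Derivation:
After 'push -8': [-8]
After 'push 6': [-8, 6]
After 'push -8': [-8, 6, -8]
After 'push 19': [-8, 6, -8, 19]
After 'push -7': [-8, 6, -8, 19, -7]
After 'sub': [-8, 6, -8, 26]
After 'dup': [-8, 6, -8, 26, 26]
After 'push 14': [-8, 6, -8, 26, 26, 14]
After 'mod': [-8, 6, -8, 26, 12]
After 'push 16': [-8, 6, -8, 26, 12, 16]
After 'eq': [-8, 6, -8, 26, 0]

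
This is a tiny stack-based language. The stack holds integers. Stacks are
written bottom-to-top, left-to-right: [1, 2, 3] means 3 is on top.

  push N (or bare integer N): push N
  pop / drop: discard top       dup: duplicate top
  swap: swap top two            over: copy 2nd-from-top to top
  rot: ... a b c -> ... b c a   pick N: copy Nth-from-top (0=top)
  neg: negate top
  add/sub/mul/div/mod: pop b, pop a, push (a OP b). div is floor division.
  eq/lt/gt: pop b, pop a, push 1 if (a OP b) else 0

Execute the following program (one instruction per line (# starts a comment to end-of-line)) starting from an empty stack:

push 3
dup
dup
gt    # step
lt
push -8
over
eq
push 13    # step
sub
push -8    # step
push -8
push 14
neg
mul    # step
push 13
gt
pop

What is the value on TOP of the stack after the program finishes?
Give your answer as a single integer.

After 'push 3': [3]
After 'dup': [3, 3]
After 'dup': [3, 3, 3]
After 'gt': [3, 0]
After 'lt': [0]
After 'push -8': [0, -8]
After 'over': [0, -8, 0]
After 'eq': [0, 0]
After 'push 13': [0, 0, 13]
After 'sub': [0, -13]
After 'push -8': [0, -13, -8]
After 'push -8': [0, -13, -8, -8]
After 'push 14': [0, -13, -8, -8, 14]
After 'neg': [0, -13, -8, -8, -14]
After 'mul': [0, -13, -8, 112]
After 'push 13': [0, -13, -8, 112, 13]
After 'gt': [0, -13, -8, 1]
After 'pop': [0, -13, -8]

Answer: -8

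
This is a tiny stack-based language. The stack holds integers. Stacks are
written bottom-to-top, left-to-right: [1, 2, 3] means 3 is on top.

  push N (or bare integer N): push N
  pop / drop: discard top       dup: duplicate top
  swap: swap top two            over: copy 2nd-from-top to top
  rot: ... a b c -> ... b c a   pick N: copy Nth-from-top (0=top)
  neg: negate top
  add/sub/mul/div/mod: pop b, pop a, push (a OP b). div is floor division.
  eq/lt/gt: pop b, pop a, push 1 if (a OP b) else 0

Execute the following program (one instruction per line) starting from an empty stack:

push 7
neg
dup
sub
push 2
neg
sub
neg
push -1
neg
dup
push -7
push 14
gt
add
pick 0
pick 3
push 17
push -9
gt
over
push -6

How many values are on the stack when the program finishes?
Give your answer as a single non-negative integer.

After 'push 7': stack = [7] (depth 1)
After 'neg': stack = [-7] (depth 1)
After 'dup': stack = [-7, -7] (depth 2)
After 'sub': stack = [0] (depth 1)
After 'push 2': stack = [0, 2] (depth 2)
After 'neg': stack = [0, -2] (depth 2)
After 'sub': stack = [2] (depth 1)
After 'neg': stack = [-2] (depth 1)
After 'push -1': stack = [-2, -1] (depth 2)
After 'neg': stack = [-2, 1] (depth 2)
  ...
After 'push 14': stack = [-2, 1, 1, -7, 14] (depth 5)
After 'gt': stack = [-2, 1, 1, 0] (depth 4)
After 'add': stack = [-2, 1, 1] (depth 3)
After 'pick 0': stack = [-2, 1, 1, 1] (depth 4)
After 'pick 3': stack = [-2, 1, 1, 1, -2] (depth 5)
After 'push 17': stack = [-2, 1, 1, 1, -2, 17] (depth 6)
After 'push -9': stack = [-2, 1, 1, 1, -2, 17, -9] (depth 7)
After 'gt': stack = [-2, 1, 1, 1, -2, 1] (depth 6)
After 'over': stack = [-2, 1, 1, 1, -2, 1, -2] (depth 7)
After 'push -6': stack = [-2, 1, 1, 1, -2, 1, -2, -6] (depth 8)

Answer: 8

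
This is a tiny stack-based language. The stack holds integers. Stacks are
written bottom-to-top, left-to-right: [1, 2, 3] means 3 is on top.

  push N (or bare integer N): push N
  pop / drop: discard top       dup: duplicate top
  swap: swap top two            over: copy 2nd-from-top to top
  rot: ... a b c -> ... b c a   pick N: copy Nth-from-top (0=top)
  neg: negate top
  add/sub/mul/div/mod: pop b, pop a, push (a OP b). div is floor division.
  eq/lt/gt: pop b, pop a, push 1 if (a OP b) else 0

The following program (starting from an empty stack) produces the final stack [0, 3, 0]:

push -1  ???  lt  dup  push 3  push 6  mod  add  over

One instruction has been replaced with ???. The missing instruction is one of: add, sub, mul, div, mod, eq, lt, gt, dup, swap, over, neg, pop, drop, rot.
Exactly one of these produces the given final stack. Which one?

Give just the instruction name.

Answer: dup

Derivation:
Stack before ???: [-1]
Stack after ???:  [-1, -1]
The instruction that transforms [-1] -> [-1, -1] is: dup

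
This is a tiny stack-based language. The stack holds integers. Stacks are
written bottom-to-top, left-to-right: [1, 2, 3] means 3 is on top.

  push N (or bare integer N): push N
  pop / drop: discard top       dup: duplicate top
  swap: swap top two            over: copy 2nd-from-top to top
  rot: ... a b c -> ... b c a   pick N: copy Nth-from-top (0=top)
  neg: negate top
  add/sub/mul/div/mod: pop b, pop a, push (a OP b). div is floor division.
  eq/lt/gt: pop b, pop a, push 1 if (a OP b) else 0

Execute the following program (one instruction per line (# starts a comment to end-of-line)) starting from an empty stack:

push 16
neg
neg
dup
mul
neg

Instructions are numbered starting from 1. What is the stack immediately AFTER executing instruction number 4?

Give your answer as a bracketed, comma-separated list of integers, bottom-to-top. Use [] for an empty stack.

Step 1 ('push 16'): [16]
Step 2 ('neg'): [-16]
Step 3 ('neg'): [16]
Step 4 ('dup'): [16, 16]

Answer: [16, 16]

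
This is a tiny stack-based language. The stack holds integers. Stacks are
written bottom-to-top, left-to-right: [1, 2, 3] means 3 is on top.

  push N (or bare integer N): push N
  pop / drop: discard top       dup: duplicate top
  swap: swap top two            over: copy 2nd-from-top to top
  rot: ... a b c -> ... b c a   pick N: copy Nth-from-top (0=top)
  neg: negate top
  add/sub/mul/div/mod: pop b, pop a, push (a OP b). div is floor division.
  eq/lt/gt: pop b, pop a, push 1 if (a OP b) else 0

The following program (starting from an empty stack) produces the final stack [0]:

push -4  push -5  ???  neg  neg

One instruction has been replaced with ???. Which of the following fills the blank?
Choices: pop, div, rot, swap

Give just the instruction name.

Stack before ???: [-4, -5]
Stack after ???:  [0]
Checking each choice:
  pop: produces [-4]
  div: MATCH
  rot: stack underflow (need 3, have 2)
  swap: produces [-5, -4]


Answer: div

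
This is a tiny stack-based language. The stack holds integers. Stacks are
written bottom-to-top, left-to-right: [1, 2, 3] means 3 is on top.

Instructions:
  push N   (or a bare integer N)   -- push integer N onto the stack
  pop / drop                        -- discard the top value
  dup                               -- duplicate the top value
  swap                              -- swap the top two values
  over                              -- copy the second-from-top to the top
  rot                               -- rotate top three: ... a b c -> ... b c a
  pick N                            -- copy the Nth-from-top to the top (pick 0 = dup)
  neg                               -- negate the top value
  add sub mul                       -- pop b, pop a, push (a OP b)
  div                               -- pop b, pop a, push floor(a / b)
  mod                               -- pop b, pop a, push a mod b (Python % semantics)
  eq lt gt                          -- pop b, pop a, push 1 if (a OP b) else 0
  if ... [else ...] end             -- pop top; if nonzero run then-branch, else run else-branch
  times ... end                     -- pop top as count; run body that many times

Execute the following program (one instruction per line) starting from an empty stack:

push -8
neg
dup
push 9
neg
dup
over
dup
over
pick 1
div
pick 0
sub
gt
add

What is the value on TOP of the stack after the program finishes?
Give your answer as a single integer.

Answer: -9

Derivation:
After 'push -8': [-8]
After 'neg': [8]
After 'dup': [8, 8]
After 'push 9': [8, 8, 9]
After 'neg': [8, 8, -9]
After 'dup': [8, 8, -9, -9]
After 'over': [8, 8, -9, -9, -9]
After 'dup': [8, 8, -9, -9, -9, -9]
After 'over': [8, 8, -9, -9, -9, -9, -9]
After 'pick 1': [8, 8, -9, -9, -9, -9, -9, -9]
After 'div': [8, 8, -9, -9, -9, -9, 1]
After 'pick 0': [8, 8, -9, -9, -9, -9, 1, 1]
After 'sub': [8, 8, -9, -9, -9, -9, 0]
After 'gt': [8, 8, -9, -9, -9, 0]
After 'add': [8, 8, -9, -9, -9]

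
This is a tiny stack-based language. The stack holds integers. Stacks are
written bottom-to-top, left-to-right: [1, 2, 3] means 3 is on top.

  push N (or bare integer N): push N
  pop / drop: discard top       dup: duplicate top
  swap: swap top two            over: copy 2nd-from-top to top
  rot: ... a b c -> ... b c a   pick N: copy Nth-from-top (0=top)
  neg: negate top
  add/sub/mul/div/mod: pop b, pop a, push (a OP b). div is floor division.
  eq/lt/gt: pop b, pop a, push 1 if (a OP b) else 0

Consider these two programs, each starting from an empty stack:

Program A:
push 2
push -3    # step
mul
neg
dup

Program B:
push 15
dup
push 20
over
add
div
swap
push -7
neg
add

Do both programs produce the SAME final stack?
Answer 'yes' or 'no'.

Program A trace:
  After 'push 2': [2]
  After 'push -3': [2, -3]
  After 'mul': [-6]
  After 'neg': [6]
  After 'dup': [6, 6]
Program A final stack: [6, 6]

Program B trace:
  After 'push 15': [15]
  After 'dup': [15, 15]
  After 'push 20': [15, 15, 20]
  After 'over': [15, 15, 20, 15]
  After 'add': [15, 15, 35]
  After 'div': [15, 0]
  After 'swap': [0, 15]
  After 'push -7': [0, 15, -7]
  After 'neg': [0, 15, 7]
  After 'add': [0, 22]
Program B final stack: [0, 22]
Same: no

Answer: no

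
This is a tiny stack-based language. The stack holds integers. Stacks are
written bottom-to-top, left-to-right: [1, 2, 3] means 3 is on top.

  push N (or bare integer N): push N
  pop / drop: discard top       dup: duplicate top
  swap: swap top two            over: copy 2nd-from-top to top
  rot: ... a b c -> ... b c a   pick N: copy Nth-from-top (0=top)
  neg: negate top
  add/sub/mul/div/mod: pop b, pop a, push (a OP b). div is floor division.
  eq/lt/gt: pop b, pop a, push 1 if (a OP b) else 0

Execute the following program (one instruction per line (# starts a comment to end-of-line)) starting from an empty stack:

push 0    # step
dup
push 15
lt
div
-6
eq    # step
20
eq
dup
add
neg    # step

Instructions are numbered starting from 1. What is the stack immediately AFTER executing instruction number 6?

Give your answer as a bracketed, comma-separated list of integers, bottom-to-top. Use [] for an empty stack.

Answer: [0, -6]

Derivation:
Step 1 ('push 0'): [0]
Step 2 ('dup'): [0, 0]
Step 3 ('push 15'): [0, 0, 15]
Step 4 ('lt'): [0, 1]
Step 5 ('div'): [0]
Step 6 ('-6'): [0, -6]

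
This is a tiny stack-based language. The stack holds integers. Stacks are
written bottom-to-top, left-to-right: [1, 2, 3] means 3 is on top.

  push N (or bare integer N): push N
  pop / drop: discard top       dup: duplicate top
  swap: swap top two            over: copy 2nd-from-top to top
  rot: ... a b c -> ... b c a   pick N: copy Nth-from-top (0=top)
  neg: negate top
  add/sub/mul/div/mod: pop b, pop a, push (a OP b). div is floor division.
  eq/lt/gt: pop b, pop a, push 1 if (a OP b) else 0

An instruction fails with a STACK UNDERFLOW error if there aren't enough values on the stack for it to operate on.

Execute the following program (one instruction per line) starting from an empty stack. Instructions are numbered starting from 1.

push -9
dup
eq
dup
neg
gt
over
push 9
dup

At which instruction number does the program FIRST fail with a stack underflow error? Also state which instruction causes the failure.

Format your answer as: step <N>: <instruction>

Step 1 ('push -9'): stack = [-9], depth = 1
Step 2 ('dup'): stack = [-9, -9], depth = 2
Step 3 ('eq'): stack = [1], depth = 1
Step 4 ('dup'): stack = [1, 1], depth = 2
Step 5 ('neg'): stack = [1, -1], depth = 2
Step 6 ('gt'): stack = [1], depth = 1
Step 7 ('over'): needs 2 value(s) but depth is 1 — STACK UNDERFLOW

Answer: step 7: over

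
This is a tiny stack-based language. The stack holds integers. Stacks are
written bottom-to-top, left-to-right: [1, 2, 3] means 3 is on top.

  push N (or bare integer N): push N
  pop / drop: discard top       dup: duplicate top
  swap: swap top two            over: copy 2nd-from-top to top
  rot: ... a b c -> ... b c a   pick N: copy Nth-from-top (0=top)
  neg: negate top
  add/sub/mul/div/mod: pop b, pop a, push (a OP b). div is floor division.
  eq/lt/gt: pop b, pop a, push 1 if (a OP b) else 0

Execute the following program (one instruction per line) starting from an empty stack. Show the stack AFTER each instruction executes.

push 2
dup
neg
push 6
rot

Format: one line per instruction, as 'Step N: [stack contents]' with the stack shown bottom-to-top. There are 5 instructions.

Step 1: [2]
Step 2: [2, 2]
Step 3: [2, -2]
Step 4: [2, -2, 6]
Step 5: [-2, 6, 2]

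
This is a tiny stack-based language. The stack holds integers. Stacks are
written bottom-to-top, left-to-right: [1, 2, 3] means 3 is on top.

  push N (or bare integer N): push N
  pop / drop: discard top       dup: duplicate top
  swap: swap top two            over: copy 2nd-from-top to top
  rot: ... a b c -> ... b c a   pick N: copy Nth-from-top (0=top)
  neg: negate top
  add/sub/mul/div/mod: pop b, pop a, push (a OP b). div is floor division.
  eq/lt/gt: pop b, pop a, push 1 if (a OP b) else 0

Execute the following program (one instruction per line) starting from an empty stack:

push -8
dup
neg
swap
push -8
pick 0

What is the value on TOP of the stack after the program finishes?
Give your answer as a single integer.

After 'push -8': [-8]
After 'dup': [-8, -8]
After 'neg': [-8, 8]
After 'swap': [8, -8]
After 'push -8': [8, -8, -8]
After 'pick 0': [8, -8, -8, -8]

Answer: -8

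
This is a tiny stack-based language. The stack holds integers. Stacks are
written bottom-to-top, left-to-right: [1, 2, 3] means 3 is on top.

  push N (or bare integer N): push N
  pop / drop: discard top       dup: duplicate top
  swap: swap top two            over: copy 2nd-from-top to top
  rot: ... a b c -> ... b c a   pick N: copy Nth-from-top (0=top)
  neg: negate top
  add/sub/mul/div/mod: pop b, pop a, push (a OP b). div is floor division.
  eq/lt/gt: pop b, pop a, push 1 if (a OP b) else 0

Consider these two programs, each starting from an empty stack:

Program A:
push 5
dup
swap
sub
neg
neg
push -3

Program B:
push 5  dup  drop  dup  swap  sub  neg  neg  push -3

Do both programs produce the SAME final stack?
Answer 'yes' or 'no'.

Program A trace:
  After 'push 5': [5]
  After 'dup': [5, 5]
  After 'swap': [5, 5]
  After 'sub': [0]
  After 'neg': [0]
  After 'neg': [0]
  After 'push -3': [0, -3]
Program A final stack: [0, -3]

Program B trace:
  After 'push 5': [5]
  After 'dup': [5, 5]
  After 'drop': [5]
  After 'dup': [5, 5]
  After 'swap': [5, 5]
  After 'sub': [0]
  After 'neg': [0]
  After 'neg': [0]
  After 'push -3': [0, -3]
Program B final stack: [0, -3]
Same: yes

Answer: yes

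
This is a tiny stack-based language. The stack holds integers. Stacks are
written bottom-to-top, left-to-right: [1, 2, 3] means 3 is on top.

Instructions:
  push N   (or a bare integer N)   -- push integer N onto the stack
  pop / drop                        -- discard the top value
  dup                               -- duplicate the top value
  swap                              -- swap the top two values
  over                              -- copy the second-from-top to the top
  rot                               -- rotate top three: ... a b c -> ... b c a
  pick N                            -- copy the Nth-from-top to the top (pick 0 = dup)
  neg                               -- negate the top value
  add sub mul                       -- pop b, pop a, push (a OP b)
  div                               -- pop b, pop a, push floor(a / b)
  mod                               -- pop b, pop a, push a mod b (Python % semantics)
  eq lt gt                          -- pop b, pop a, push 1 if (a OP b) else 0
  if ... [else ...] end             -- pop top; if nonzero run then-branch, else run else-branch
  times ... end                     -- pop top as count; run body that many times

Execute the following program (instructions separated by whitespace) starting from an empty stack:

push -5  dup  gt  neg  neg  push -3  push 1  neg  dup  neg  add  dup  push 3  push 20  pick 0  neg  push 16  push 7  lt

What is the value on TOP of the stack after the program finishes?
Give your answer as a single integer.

Answer: 0

Derivation:
After 'push -5': [-5]
After 'dup': [-5, -5]
After 'gt': [0]
After 'neg': [0]
After 'neg': [0]
After 'push -3': [0, -3]
After 'push 1': [0, -3, 1]
After 'neg': [0, -3, -1]
After 'dup': [0, -3, -1, -1]
After 'neg': [0, -3, -1, 1]
After 'add': [0, -3, 0]
After 'dup': [0, -3, 0, 0]
After 'push 3': [0, -3, 0, 0, 3]
After 'push 20': [0, -3, 0, 0, 3, 20]
After 'pick 0': [0, -3, 0, 0, 3, 20, 20]
After 'neg': [0, -3, 0, 0, 3, 20, -20]
After 'push 16': [0, -3, 0, 0, 3, 20, -20, 16]
After 'push 7': [0, -3, 0, 0, 3, 20, -20, 16, 7]
After 'lt': [0, -3, 0, 0, 3, 20, -20, 0]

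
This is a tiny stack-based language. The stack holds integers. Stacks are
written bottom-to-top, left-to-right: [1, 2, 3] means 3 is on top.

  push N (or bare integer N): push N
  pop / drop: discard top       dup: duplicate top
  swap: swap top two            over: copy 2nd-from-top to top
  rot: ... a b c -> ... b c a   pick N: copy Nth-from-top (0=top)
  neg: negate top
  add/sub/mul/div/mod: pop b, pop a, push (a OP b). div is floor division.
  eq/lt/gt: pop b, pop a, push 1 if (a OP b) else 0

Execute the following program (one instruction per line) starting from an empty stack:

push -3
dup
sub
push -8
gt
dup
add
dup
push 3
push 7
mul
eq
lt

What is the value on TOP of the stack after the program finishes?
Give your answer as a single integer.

After 'push -3': [-3]
After 'dup': [-3, -3]
After 'sub': [0]
After 'push -8': [0, -8]
After 'gt': [1]
After 'dup': [1, 1]
After 'add': [2]
After 'dup': [2, 2]
After 'push 3': [2, 2, 3]
After 'push 7': [2, 2, 3, 7]
After 'mul': [2, 2, 21]
After 'eq': [2, 0]
After 'lt': [0]

Answer: 0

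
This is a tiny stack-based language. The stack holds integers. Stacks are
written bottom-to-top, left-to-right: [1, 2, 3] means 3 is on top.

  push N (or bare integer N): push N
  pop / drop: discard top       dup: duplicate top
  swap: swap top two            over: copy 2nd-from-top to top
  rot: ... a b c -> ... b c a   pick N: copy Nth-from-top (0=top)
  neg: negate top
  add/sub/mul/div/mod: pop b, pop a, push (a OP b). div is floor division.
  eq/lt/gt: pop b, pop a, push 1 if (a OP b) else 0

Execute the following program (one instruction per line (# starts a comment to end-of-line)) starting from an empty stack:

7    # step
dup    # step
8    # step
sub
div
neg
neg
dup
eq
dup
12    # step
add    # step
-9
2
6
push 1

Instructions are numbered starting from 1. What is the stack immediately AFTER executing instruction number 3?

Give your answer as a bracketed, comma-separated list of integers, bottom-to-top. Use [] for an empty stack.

Step 1 ('7'): [7]
Step 2 ('dup'): [7, 7]
Step 3 ('8'): [7, 7, 8]

Answer: [7, 7, 8]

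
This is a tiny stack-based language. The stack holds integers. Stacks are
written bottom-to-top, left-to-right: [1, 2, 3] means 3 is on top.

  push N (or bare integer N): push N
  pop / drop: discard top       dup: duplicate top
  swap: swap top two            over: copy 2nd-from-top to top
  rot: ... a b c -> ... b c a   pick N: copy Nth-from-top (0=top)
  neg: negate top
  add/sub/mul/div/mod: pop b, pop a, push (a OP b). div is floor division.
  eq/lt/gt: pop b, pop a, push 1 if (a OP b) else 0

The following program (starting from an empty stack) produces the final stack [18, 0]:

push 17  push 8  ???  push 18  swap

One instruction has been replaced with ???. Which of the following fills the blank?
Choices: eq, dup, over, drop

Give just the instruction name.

Answer: eq

Derivation:
Stack before ???: [17, 8]
Stack after ???:  [0]
Checking each choice:
  eq: MATCH
  dup: produces [17, 8, 18, 8]
  over: produces [17, 8, 18, 17]
  drop: produces [18, 17]


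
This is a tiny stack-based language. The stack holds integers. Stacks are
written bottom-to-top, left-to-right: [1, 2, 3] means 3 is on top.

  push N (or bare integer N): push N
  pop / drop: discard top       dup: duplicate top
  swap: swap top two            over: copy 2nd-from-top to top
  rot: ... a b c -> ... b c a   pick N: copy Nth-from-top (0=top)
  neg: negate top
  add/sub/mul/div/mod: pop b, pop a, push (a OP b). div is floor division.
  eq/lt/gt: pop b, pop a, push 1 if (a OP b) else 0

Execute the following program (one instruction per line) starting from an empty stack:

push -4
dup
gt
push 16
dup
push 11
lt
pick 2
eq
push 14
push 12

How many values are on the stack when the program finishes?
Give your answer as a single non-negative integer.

After 'push -4': stack = [-4] (depth 1)
After 'dup': stack = [-4, -4] (depth 2)
After 'gt': stack = [0] (depth 1)
After 'push 16': stack = [0, 16] (depth 2)
After 'dup': stack = [0, 16, 16] (depth 3)
After 'push 11': stack = [0, 16, 16, 11] (depth 4)
After 'lt': stack = [0, 16, 0] (depth 3)
After 'pick 2': stack = [0, 16, 0, 0] (depth 4)
After 'eq': stack = [0, 16, 1] (depth 3)
After 'push 14': stack = [0, 16, 1, 14] (depth 4)
After 'push 12': stack = [0, 16, 1, 14, 12] (depth 5)

Answer: 5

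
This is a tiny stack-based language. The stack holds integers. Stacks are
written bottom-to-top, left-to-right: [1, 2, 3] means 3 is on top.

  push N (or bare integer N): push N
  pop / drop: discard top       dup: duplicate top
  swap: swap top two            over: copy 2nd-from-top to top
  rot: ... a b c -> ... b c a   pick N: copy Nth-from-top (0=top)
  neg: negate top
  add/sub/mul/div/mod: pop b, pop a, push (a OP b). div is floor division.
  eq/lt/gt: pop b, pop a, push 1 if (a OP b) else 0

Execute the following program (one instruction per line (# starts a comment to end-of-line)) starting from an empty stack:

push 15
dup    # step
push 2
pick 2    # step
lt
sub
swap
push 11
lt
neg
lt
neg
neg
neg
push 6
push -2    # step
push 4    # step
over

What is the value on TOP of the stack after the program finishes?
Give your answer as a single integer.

Answer: -2

Derivation:
After 'push 15': [15]
After 'dup': [15, 15]
After 'push 2': [15, 15, 2]
After 'pick 2': [15, 15, 2, 15]
After 'lt': [15, 15, 1]
After 'sub': [15, 14]
After 'swap': [14, 15]
After 'push 11': [14, 15, 11]
After 'lt': [14, 0]
After 'neg': [14, 0]
After 'lt': [0]
After 'neg': [0]
After 'neg': [0]
After 'neg': [0]
After 'push 6': [0, 6]
After 'push -2': [0, 6, -2]
After 'push 4': [0, 6, -2, 4]
After 'over': [0, 6, -2, 4, -2]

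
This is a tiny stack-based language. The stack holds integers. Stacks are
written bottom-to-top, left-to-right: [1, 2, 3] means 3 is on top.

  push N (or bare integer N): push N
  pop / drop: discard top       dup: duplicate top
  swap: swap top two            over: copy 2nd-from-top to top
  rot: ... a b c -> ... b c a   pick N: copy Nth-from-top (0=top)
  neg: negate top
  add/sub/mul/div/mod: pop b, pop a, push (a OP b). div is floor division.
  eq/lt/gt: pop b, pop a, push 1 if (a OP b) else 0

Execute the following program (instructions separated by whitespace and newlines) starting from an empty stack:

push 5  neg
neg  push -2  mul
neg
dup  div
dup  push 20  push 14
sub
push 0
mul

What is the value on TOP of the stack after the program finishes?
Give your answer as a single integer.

After 'push 5': [5]
After 'neg': [-5]
After 'neg': [5]
After 'push -2': [5, -2]
After 'mul': [-10]
After 'neg': [10]
After 'dup': [10, 10]
After 'div': [1]
After 'dup': [1, 1]
After 'push 20': [1, 1, 20]
After 'push 14': [1, 1, 20, 14]
After 'sub': [1, 1, 6]
After 'push 0': [1, 1, 6, 0]
After 'mul': [1, 1, 0]

Answer: 0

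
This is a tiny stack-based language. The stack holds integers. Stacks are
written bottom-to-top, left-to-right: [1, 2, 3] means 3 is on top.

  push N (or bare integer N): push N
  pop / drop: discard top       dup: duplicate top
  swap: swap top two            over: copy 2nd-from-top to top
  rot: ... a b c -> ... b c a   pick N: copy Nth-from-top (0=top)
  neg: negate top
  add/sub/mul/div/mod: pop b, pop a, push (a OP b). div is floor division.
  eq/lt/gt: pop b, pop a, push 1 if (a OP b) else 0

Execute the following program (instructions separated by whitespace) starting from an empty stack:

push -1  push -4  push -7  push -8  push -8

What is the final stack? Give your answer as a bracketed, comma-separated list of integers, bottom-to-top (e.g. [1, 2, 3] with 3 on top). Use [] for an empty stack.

After 'push -1': [-1]
After 'push -4': [-1, -4]
After 'push -7': [-1, -4, -7]
After 'push -8': [-1, -4, -7, -8]
After 'push -8': [-1, -4, -7, -8, -8]

Answer: [-1, -4, -7, -8, -8]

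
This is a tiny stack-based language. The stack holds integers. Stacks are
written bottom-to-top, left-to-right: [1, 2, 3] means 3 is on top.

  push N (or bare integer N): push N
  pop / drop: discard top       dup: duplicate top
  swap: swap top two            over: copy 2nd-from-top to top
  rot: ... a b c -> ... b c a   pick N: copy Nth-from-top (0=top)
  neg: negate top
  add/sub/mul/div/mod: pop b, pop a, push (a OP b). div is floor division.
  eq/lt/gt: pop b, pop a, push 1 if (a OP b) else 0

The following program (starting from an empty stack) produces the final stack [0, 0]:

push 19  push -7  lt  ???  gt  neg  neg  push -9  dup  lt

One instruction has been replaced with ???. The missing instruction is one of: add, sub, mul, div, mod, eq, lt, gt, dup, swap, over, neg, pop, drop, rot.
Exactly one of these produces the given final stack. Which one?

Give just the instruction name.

Answer: dup

Derivation:
Stack before ???: [0]
Stack after ???:  [0, 0]
The instruction that transforms [0] -> [0, 0] is: dup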